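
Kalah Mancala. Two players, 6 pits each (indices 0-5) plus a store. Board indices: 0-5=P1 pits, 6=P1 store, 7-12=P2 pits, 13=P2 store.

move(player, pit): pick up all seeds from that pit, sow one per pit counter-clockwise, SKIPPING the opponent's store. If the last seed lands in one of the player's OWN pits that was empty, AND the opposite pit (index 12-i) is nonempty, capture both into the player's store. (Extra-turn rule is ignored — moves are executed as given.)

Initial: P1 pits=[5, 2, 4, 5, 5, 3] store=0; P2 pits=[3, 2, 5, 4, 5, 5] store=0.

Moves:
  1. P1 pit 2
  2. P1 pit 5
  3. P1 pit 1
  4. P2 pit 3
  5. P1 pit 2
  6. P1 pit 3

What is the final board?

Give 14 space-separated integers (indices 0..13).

Answer: 6 0 0 0 7 1 3 5 4 7 1 7 6 1

Derivation:
Move 1: P1 pit2 -> P1=[5,2,0,6,6,4](1) P2=[3,2,5,4,5,5](0)
Move 2: P1 pit5 -> P1=[5,2,0,6,6,0](2) P2=[4,3,6,4,5,5](0)
Move 3: P1 pit1 -> P1=[5,0,1,7,6,0](2) P2=[4,3,6,4,5,5](0)
Move 4: P2 pit3 -> P1=[6,0,1,7,6,0](2) P2=[4,3,6,0,6,6](1)
Move 5: P1 pit2 -> P1=[6,0,0,8,6,0](2) P2=[4,3,6,0,6,6](1)
Move 6: P1 pit3 -> P1=[6,0,0,0,7,1](3) P2=[5,4,7,1,7,6](1)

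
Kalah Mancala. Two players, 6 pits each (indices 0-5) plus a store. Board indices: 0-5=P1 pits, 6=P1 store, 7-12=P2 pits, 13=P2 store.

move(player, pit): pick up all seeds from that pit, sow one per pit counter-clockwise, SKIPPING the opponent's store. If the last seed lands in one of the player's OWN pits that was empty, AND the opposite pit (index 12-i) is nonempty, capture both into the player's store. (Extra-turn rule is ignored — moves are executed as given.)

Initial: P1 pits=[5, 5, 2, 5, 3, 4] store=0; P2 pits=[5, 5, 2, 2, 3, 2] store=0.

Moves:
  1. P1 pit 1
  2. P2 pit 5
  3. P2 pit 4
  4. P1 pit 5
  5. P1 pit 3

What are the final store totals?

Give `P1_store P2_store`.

Move 1: P1 pit1 -> P1=[5,0,3,6,4,5](1) P2=[5,5,2,2,3,2](0)
Move 2: P2 pit5 -> P1=[6,0,3,6,4,5](1) P2=[5,5,2,2,3,0](1)
Move 3: P2 pit4 -> P1=[7,0,3,6,4,5](1) P2=[5,5,2,2,0,1](2)
Move 4: P1 pit5 -> P1=[7,0,3,6,4,0](2) P2=[6,6,3,3,0,1](2)
Move 5: P1 pit3 -> P1=[7,0,3,0,5,1](3) P2=[7,7,4,3,0,1](2)

Answer: 3 2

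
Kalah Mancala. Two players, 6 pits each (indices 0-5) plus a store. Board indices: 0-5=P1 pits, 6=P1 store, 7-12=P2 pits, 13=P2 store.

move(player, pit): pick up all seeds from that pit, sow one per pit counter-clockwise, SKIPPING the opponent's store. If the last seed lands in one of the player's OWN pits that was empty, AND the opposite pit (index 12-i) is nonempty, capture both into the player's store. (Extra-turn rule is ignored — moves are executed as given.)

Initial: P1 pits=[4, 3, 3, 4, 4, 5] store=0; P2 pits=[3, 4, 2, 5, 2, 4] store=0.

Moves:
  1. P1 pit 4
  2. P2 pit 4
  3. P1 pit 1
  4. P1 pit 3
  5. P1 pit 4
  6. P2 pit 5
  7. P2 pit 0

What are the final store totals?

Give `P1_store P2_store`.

Move 1: P1 pit4 -> P1=[4,3,3,4,0,6](1) P2=[4,5,2,5,2,4](0)
Move 2: P2 pit4 -> P1=[4,3,3,4,0,6](1) P2=[4,5,2,5,0,5](1)
Move 3: P1 pit1 -> P1=[4,0,4,5,0,6](7) P2=[4,0,2,5,0,5](1)
Move 4: P1 pit3 -> P1=[4,0,4,0,1,7](8) P2=[5,1,2,5,0,5](1)
Move 5: P1 pit4 -> P1=[4,0,4,0,0,8](8) P2=[5,1,2,5,0,5](1)
Move 6: P2 pit5 -> P1=[5,1,5,1,0,8](8) P2=[5,1,2,5,0,0](2)
Move 7: P2 pit0 -> P1=[0,1,5,1,0,8](8) P2=[0,2,3,6,1,0](8)

Answer: 8 8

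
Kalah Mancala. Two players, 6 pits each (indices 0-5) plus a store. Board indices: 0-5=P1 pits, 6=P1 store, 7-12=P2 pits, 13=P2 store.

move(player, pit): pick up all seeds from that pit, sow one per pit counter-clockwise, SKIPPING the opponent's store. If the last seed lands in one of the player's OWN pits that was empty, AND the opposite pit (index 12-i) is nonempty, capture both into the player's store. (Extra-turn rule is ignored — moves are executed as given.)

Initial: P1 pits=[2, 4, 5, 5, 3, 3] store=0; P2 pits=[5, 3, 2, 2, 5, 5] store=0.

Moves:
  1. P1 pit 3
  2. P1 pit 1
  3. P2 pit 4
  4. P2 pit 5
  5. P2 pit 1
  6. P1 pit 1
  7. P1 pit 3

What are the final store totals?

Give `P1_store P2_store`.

Move 1: P1 pit3 -> P1=[2,4,5,0,4,4](1) P2=[6,4,2,2,5,5](0)
Move 2: P1 pit1 -> P1=[2,0,6,1,5,5](1) P2=[6,4,2,2,5,5](0)
Move 3: P2 pit4 -> P1=[3,1,7,1,5,5](1) P2=[6,4,2,2,0,6](1)
Move 4: P2 pit5 -> P1=[4,2,8,2,6,5](1) P2=[6,4,2,2,0,0](2)
Move 5: P2 pit1 -> P1=[0,2,8,2,6,5](1) P2=[6,0,3,3,1,0](7)
Move 6: P1 pit1 -> P1=[0,0,9,3,6,5](1) P2=[6,0,3,3,1,0](7)
Move 7: P1 pit3 -> P1=[0,0,9,0,7,6](2) P2=[6,0,3,3,1,0](7)

Answer: 2 7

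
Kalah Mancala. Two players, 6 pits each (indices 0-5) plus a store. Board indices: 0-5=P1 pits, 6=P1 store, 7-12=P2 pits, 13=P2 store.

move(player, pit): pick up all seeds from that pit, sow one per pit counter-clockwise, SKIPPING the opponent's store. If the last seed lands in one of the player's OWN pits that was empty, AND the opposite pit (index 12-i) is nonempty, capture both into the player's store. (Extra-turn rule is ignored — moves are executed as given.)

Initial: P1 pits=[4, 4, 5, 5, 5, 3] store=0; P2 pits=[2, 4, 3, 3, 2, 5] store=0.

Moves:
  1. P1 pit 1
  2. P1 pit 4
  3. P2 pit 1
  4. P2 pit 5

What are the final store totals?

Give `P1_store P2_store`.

Answer: 1 2

Derivation:
Move 1: P1 pit1 -> P1=[4,0,6,6,6,4](0) P2=[2,4,3,3,2,5](0)
Move 2: P1 pit4 -> P1=[4,0,6,6,0,5](1) P2=[3,5,4,4,2,5](0)
Move 3: P2 pit1 -> P1=[4,0,6,6,0,5](1) P2=[3,0,5,5,3,6](1)
Move 4: P2 pit5 -> P1=[5,1,7,7,1,5](1) P2=[3,0,5,5,3,0](2)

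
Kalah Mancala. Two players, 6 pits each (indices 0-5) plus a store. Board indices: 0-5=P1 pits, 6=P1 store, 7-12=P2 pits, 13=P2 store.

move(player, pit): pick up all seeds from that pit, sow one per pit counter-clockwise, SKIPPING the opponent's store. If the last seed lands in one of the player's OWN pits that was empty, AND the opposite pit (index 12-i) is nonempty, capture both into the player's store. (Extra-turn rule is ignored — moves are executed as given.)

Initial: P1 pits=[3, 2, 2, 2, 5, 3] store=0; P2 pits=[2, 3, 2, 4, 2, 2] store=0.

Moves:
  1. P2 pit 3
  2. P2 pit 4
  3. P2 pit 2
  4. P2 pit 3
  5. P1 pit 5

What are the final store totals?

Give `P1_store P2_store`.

Move 1: P2 pit3 -> P1=[4,2,2,2,5,3](0) P2=[2,3,2,0,3,3](1)
Move 2: P2 pit4 -> P1=[5,2,2,2,5,3](0) P2=[2,3,2,0,0,4](2)
Move 3: P2 pit2 -> P1=[5,0,2,2,5,3](0) P2=[2,3,0,1,0,4](5)
Move 4: P2 pit3 -> P1=[5,0,2,2,5,3](0) P2=[2,3,0,0,1,4](5)
Move 5: P1 pit5 -> P1=[5,0,2,2,5,0](1) P2=[3,4,0,0,1,4](5)

Answer: 1 5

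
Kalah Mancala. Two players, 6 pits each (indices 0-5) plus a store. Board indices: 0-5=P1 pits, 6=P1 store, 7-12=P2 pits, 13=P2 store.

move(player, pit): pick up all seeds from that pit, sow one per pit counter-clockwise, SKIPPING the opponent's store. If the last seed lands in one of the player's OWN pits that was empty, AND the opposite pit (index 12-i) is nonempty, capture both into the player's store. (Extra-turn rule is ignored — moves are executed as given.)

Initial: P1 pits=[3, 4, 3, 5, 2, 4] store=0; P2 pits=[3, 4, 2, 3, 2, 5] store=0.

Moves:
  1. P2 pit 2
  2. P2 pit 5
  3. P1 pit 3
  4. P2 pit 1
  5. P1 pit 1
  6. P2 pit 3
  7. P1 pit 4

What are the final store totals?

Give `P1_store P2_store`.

Move 1: P2 pit2 -> P1=[3,4,3,5,2,4](0) P2=[3,4,0,4,3,5](0)
Move 2: P2 pit5 -> P1=[4,5,4,6,2,4](0) P2=[3,4,0,4,3,0](1)
Move 3: P1 pit3 -> P1=[4,5,4,0,3,5](1) P2=[4,5,1,4,3,0](1)
Move 4: P2 pit1 -> P1=[4,5,4,0,3,5](1) P2=[4,0,2,5,4,1](2)
Move 5: P1 pit1 -> P1=[4,0,5,1,4,6](2) P2=[4,0,2,5,4,1](2)
Move 6: P2 pit3 -> P1=[5,1,5,1,4,6](2) P2=[4,0,2,0,5,2](3)
Move 7: P1 pit4 -> P1=[5,1,5,1,0,7](3) P2=[5,1,2,0,5,2](3)

Answer: 3 3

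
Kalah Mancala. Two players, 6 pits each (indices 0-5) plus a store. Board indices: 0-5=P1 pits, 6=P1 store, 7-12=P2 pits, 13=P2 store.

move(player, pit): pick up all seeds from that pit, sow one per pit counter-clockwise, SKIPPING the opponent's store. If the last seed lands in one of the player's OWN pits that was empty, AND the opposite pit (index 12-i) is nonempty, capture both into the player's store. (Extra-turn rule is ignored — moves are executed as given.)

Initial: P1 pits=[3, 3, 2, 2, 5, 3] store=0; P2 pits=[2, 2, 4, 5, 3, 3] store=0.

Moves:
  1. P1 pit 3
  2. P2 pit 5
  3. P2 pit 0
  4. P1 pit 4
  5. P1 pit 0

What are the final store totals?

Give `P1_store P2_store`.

Answer: 6 1

Derivation:
Move 1: P1 pit3 -> P1=[3,3,2,0,6,4](0) P2=[2,2,4,5,3,3](0)
Move 2: P2 pit5 -> P1=[4,4,2,0,6,4](0) P2=[2,2,4,5,3,0](1)
Move 3: P2 pit0 -> P1=[4,4,2,0,6,4](0) P2=[0,3,5,5,3,0](1)
Move 4: P1 pit4 -> P1=[4,4,2,0,0,5](1) P2=[1,4,6,6,3,0](1)
Move 5: P1 pit0 -> P1=[0,5,3,1,0,5](6) P2=[1,0,6,6,3,0](1)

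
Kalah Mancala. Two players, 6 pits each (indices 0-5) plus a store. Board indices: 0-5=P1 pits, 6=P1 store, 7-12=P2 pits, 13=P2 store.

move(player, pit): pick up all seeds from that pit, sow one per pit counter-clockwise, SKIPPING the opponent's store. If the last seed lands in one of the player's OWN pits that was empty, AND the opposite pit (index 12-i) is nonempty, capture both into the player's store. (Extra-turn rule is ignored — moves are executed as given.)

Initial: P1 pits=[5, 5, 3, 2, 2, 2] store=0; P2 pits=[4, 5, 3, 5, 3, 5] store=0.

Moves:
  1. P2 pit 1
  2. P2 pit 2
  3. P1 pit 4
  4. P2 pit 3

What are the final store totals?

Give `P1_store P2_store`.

Move 1: P2 pit1 -> P1=[5,5,3,2,2,2](0) P2=[4,0,4,6,4,6](1)
Move 2: P2 pit2 -> P1=[5,5,3,2,2,2](0) P2=[4,0,0,7,5,7](2)
Move 3: P1 pit4 -> P1=[5,5,3,2,0,3](1) P2=[4,0,0,7,5,7](2)
Move 4: P2 pit3 -> P1=[6,6,4,3,0,3](1) P2=[4,0,0,0,6,8](3)

Answer: 1 3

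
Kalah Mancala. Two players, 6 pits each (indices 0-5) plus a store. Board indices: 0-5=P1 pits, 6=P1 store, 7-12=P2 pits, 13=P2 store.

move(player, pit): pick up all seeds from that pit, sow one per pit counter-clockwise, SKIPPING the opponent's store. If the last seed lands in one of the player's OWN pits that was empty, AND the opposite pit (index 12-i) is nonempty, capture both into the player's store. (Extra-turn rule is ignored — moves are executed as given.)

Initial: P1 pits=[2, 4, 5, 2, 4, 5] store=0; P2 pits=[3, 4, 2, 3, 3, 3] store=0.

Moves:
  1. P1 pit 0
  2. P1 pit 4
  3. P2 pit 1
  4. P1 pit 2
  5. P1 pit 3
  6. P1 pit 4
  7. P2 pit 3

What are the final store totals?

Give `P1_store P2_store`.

Move 1: P1 pit0 -> P1=[0,5,6,2,4,5](0) P2=[3,4,2,3,3,3](0)
Move 2: P1 pit4 -> P1=[0,5,6,2,0,6](1) P2=[4,5,2,3,3,3](0)
Move 3: P2 pit1 -> P1=[0,5,6,2,0,6](1) P2=[4,0,3,4,4,4](1)
Move 4: P1 pit2 -> P1=[0,5,0,3,1,7](2) P2=[5,1,3,4,4,4](1)
Move 5: P1 pit3 -> P1=[0,5,0,0,2,8](3) P2=[5,1,3,4,4,4](1)
Move 6: P1 pit4 -> P1=[0,5,0,0,0,9](4) P2=[5,1,3,4,4,4](1)
Move 7: P2 pit3 -> P1=[1,5,0,0,0,9](4) P2=[5,1,3,0,5,5](2)

Answer: 4 2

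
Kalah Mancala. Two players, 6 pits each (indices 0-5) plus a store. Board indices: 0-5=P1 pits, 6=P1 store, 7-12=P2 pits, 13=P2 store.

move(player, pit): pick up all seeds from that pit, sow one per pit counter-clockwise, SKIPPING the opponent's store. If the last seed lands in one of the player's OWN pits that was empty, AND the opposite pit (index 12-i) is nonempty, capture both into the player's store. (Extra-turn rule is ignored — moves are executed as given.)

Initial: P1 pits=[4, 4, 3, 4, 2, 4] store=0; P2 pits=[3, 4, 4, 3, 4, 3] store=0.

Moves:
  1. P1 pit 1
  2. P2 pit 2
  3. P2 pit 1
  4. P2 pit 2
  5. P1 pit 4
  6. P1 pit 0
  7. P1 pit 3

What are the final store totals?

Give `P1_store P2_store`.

Answer: 2 1

Derivation:
Move 1: P1 pit1 -> P1=[4,0,4,5,3,5](0) P2=[3,4,4,3,4,3](0)
Move 2: P2 pit2 -> P1=[4,0,4,5,3,5](0) P2=[3,4,0,4,5,4](1)
Move 3: P2 pit1 -> P1=[4,0,4,5,3,5](0) P2=[3,0,1,5,6,5](1)
Move 4: P2 pit2 -> P1=[4,0,4,5,3,5](0) P2=[3,0,0,6,6,5](1)
Move 5: P1 pit4 -> P1=[4,0,4,5,0,6](1) P2=[4,0,0,6,6,5](1)
Move 6: P1 pit0 -> P1=[0,1,5,6,1,6](1) P2=[4,0,0,6,6,5](1)
Move 7: P1 pit3 -> P1=[0,1,5,0,2,7](2) P2=[5,1,1,6,6,5](1)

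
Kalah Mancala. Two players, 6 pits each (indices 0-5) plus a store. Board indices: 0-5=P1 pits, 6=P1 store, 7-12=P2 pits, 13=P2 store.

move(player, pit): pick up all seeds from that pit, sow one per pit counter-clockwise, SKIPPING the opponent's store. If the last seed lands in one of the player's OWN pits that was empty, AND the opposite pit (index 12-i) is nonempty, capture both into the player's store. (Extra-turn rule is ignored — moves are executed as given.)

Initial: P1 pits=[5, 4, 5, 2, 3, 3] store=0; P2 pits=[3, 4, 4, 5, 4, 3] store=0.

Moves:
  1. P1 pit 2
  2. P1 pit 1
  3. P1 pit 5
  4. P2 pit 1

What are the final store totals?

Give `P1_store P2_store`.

Move 1: P1 pit2 -> P1=[5,4,0,3,4,4](1) P2=[4,4,4,5,4,3](0)
Move 2: P1 pit1 -> P1=[5,0,1,4,5,5](1) P2=[4,4,4,5,4,3](0)
Move 3: P1 pit5 -> P1=[5,0,1,4,5,0](2) P2=[5,5,5,6,4,3](0)
Move 4: P2 pit1 -> P1=[5,0,1,4,5,0](2) P2=[5,0,6,7,5,4](1)

Answer: 2 1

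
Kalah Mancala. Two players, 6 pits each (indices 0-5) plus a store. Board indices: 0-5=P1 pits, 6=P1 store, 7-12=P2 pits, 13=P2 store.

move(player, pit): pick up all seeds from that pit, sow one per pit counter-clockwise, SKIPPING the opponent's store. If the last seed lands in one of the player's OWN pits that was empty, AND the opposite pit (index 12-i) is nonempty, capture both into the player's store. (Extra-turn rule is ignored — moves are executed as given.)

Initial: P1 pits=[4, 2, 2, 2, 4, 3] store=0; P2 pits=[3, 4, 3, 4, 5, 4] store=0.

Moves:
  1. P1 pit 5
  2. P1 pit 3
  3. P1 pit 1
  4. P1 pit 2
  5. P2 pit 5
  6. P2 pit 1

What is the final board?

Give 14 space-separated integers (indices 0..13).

Move 1: P1 pit5 -> P1=[4,2,2,2,4,0](1) P2=[4,5,3,4,5,4](0)
Move 2: P1 pit3 -> P1=[4,2,2,0,5,0](6) P2=[0,5,3,4,5,4](0)
Move 3: P1 pit1 -> P1=[4,0,3,0,5,0](10) P2=[0,5,0,4,5,4](0)
Move 4: P1 pit2 -> P1=[4,0,0,1,6,1](10) P2=[0,5,0,4,5,4](0)
Move 5: P2 pit5 -> P1=[5,1,1,1,6,1](10) P2=[0,5,0,4,5,0](1)
Move 6: P2 pit1 -> P1=[5,1,1,1,6,1](10) P2=[0,0,1,5,6,1](2)

Answer: 5 1 1 1 6 1 10 0 0 1 5 6 1 2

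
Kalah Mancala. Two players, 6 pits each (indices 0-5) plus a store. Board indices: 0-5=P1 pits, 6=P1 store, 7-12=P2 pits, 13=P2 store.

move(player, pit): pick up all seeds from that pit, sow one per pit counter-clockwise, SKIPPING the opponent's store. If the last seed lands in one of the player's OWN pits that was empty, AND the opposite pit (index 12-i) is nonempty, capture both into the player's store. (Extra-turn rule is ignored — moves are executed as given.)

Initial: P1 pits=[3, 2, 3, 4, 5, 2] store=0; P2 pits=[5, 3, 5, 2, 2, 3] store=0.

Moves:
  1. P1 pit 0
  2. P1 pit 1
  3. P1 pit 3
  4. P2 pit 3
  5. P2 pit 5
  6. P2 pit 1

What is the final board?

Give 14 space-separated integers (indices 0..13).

Answer: 0 1 6 0 7 3 1 6 0 7 1 4 0 3

Derivation:
Move 1: P1 pit0 -> P1=[0,3,4,5,5,2](0) P2=[5,3,5,2,2,3](0)
Move 2: P1 pit1 -> P1=[0,0,5,6,6,2](0) P2=[5,3,5,2,2,3](0)
Move 3: P1 pit3 -> P1=[0,0,5,0,7,3](1) P2=[6,4,6,2,2,3](0)
Move 4: P2 pit3 -> P1=[0,0,5,0,7,3](1) P2=[6,4,6,0,3,4](0)
Move 5: P2 pit5 -> P1=[1,1,6,0,7,3](1) P2=[6,4,6,0,3,0](1)
Move 6: P2 pit1 -> P1=[0,1,6,0,7,3](1) P2=[6,0,7,1,4,0](3)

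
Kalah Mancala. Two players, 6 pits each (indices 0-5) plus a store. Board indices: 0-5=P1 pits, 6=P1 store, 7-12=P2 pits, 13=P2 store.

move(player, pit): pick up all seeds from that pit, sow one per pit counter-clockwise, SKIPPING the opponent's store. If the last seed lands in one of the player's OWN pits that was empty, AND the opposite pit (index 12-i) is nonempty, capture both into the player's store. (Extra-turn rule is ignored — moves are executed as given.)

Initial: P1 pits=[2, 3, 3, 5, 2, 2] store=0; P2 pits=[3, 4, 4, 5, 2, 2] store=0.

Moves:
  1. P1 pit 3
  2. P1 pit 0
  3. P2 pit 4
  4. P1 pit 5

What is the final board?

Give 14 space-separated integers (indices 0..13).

Move 1: P1 pit3 -> P1=[2,3,3,0,3,3](1) P2=[4,5,4,5,2,2](0)
Move 2: P1 pit0 -> P1=[0,4,4,0,3,3](1) P2=[4,5,4,5,2,2](0)
Move 3: P2 pit4 -> P1=[0,4,4,0,3,3](1) P2=[4,5,4,5,0,3](1)
Move 4: P1 pit5 -> P1=[0,4,4,0,3,0](2) P2=[5,6,4,5,0,3](1)

Answer: 0 4 4 0 3 0 2 5 6 4 5 0 3 1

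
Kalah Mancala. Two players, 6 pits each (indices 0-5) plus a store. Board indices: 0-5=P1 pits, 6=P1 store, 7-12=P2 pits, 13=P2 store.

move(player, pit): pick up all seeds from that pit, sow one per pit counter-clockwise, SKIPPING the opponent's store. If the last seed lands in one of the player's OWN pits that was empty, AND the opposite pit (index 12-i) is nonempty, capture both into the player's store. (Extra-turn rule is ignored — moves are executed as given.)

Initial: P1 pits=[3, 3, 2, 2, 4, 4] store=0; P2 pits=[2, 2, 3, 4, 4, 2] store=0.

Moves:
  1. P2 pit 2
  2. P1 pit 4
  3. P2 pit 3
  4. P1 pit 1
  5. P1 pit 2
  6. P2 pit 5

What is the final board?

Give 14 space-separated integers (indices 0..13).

Answer: 5 1 1 4 2 7 1 3 3 0 0 6 0 2

Derivation:
Move 1: P2 pit2 -> P1=[3,3,2,2,4,4](0) P2=[2,2,0,5,5,3](0)
Move 2: P1 pit4 -> P1=[3,3,2,2,0,5](1) P2=[3,3,0,5,5,3](0)
Move 3: P2 pit3 -> P1=[4,4,2,2,0,5](1) P2=[3,3,0,0,6,4](1)
Move 4: P1 pit1 -> P1=[4,0,3,3,1,6](1) P2=[3,3,0,0,6,4](1)
Move 5: P1 pit2 -> P1=[4,0,0,4,2,7](1) P2=[3,3,0,0,6,4](1)
Move 6: P2 pit5 -> P1=[5,1,1,4,2,7](1) P2=[3,3,0,0,6,0](2)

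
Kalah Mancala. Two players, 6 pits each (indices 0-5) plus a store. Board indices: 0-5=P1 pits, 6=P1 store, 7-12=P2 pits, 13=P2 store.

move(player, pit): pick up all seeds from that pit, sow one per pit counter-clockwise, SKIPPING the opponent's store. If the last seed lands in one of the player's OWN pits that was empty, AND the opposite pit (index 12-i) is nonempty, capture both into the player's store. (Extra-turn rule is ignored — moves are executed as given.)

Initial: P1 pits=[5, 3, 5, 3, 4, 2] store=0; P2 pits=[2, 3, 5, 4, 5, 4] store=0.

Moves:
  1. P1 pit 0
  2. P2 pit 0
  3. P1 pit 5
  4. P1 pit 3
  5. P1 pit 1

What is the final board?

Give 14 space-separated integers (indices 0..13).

Answer: 0 0 7 1 7 2 2 2 5 6 4 5 4 0

Derivation:
Move 1: P1 pit0 -> P1=[0,4,6,4,5,3](0) P2=[2,3,5,4,5,4](0)
Move 2: P2 pit0 -> P1=[0,4,6,4,5,3](0) P2=[0,4,6,4,5,4](0)
Move 3: P1 pit5 -> P1=[0,4,6,4,5,0](1) P2=[1,5,6,4,5,4](0)
Move 4: P1 pit3 -> P1=[0,4,6,0,6,1](2) P2=[2,5,6,4,5,4](0)
Move 5: P1 pit1 -> P1=[0,0,7,1,7,2](2) P2=[2,5,6,4,5,4](0)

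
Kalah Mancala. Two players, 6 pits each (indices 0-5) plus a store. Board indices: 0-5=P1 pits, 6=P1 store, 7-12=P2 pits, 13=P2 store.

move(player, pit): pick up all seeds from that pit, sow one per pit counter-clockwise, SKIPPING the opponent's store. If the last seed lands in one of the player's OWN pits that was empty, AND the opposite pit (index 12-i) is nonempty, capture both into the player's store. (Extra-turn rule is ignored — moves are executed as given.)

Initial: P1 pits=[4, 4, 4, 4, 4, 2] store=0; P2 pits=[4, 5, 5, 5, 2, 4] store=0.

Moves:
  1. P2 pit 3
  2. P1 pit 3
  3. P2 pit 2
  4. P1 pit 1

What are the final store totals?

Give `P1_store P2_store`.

Answer: 2 2

Derivation:
Move 1: P2 pit3 -> P1=[5,5,4,4,4,2](0) P2=[4,5,5,0,3,5](1)
Move 2: P1 pit3 -> P1=[5,5,4,0,5,3](1) P2=[5,5,5,0,3,5](1)
Move 3: P2 pit2 -> P1=[6,5,4,0,5,3](1) P2=[5,5,0,1,4,6](2)
Move 4: P1 pit1 -> P1=[6,0,5,1,6,4](2) P2=[5,5,0,1,4,6](2)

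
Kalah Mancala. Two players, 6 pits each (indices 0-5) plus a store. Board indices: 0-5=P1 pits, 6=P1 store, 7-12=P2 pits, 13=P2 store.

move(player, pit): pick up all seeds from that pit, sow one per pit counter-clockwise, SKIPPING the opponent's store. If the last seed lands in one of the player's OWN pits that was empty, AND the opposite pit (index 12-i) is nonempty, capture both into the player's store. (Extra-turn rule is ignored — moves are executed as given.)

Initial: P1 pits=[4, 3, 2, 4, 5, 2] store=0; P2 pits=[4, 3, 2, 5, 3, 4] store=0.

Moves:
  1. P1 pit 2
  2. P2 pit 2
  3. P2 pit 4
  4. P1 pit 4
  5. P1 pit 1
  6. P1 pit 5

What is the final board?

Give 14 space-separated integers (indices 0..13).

Move 1: P1 pit2 -> P1=[4,3,0,5,6,2](0) P2=[4,3,2,5,3,4](0)
Move 2: P2 pit2 -> P1=[4,3,0,5,6,2](0) P2=[4,3,0,6,4,4](0)
Move 3: P2 pit4 -> P1=[5,4,0,5,6,2](0) P2=[4,3,0,6,0,5](1)
Move 4: P1 pit4 -> P1=[5,4,0,5,0,3](1) P2=[5,4,1,7,0,5](1)
Move 5: P1 pit1 -> P1=[5,0,1,6,1,4](1) P2=[5,4,1,7,0,5](1)
Move 6: P1 pit5 -> P1=[5,0,1,6,1,0](2) P2=[6,5,2,7,0,5](1)

Answer: 5 0 1 6 1 0 2 6 5 2 7 0 5 1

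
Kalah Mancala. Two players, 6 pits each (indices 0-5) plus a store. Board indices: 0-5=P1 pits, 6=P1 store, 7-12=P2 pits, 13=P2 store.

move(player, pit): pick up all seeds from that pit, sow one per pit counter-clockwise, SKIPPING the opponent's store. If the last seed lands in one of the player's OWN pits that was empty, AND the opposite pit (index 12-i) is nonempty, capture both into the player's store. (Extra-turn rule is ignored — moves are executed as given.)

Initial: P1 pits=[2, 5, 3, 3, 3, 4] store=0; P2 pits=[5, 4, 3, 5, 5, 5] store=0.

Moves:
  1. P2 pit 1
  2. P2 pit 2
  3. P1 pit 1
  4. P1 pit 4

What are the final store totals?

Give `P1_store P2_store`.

Answer: 2 1

Derivation:
Move 1: P2 pit1 -> P1=[2,5,3,3,3,4](0) P2=[5,0,4,6,6,6](0)
Move 2: P2 pit2 -> P1=[2,5,3,3,3,4](0) P2=[5,0,0,7,7,7](1)
Move 3: P1 pit1 -> P1=[2,0,4,4,4,5](1) P2=[5,0,0,7,7,7](1)
Move 4: P1 pit4 -> P1=[2,0,4,4,0,6](2) P2=[6,1,0,7,7,7](1)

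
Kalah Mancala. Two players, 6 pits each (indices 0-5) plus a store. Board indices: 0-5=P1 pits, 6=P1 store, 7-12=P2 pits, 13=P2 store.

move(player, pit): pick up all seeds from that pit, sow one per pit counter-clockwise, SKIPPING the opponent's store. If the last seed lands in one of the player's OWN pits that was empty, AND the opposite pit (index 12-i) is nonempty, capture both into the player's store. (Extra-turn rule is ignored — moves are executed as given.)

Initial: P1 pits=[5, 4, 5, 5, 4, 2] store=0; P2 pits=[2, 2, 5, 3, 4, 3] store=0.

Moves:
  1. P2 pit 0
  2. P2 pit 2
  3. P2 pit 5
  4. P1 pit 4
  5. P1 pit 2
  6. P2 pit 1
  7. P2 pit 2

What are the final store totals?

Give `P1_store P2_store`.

Answer: 2 3

Derivation:
Move 1: P2 pit0 -> P1=[5,4,5,5,4,2](0) P2=[0,3,6,3,4,3](0)
Move 2: P2 pit2 -> P1=[6,5,5,5,4,2](0) P2=[0,3,0,4,5,4](1)
Move 3: P2 pit5 -> P1=[7,6,6,5,4,2](0) P2=[0,3,0,4,5,0](2)
Move 4: P1 pit4 -> P1=[7,6,6,5,0,3](1) P2=[1,4,0,4,5,0](2)
Move 5: P1 pit2 -> P1=[7,6,0,6,1,4](2) P2=[2,5,0,4,5,0](2)
Move 6: P2 pit1 -> P1=[7,6,0,6,1,4](2) P2=[2,0,1,5,6,1](3)
Move 7: P2 pit2 -> P1=[7,6,0,6,1,4](2) P2=[2,0,0,6,6,1](3)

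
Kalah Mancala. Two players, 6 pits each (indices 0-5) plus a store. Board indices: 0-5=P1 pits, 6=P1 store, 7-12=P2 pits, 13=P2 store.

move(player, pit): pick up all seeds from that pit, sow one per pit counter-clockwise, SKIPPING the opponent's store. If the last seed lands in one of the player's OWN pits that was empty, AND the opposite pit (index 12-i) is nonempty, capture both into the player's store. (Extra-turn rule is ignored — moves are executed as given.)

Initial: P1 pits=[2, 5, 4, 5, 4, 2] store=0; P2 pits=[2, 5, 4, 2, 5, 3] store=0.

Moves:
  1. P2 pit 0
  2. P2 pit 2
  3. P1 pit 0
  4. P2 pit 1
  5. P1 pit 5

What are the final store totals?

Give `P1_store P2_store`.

Move 1: P2 pit0 -> P1=[2,5,4,5,4,2](0) P2=[0,6,5,2,5,3](0)
Move 2: P2 pit2 -> P1=[3,5,4,5,4,2](0) P2=[0,6,0,3,6,4](1)
Move 3: P1 pit0 -> P1=[0,6,5,6,4,2](0) P2=[0,6,0,3,6,4](1)
Move 4: P2 pit1 -> P1=[1,6,5,6,4,2](0) P2=[0,0,1,4,7,5](2)
Move 5: P1 pit5 -> P1=[1,6,5,6,4,0](1) P2=[1,0,1,4,7,5](2)

Answer: 1 2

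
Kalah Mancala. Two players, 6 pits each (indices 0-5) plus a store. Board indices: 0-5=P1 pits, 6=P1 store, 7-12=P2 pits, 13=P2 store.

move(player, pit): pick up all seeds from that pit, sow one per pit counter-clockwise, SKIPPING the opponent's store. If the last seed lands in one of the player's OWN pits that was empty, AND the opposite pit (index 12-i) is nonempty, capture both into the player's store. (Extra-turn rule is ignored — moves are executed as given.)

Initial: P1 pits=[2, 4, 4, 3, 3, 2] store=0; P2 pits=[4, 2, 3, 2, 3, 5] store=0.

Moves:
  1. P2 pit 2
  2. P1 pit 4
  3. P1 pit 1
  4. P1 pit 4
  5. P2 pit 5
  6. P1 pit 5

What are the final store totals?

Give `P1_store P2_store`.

Answer: 2 1

Derivation:
Move 1: P2 pit2 -> P1=[2,4,4,3,3,2](0) P2=[4,2,0,3,4,6](0)
Move 2: P1 pit4 -> P1=[2,4,4,3,0,3](1) P2=[5,2,0,3,4,6](0)
Move 3: P1 pit1 -> P1=[2,0,5,4,1,4](1) P2=[5,2,0,3,4,6](0)
Move 4: P1 pit4 -> P1=[2,0,5,4,0,5](1) P2=[5,2,0,3,4,6](0)
Move 5: P2 pit5 -> P1=[3,1,6,5,1,5](1) P2=[5,2,0,3,4,0](1)
Move 6: P1 pit5 -> P1=[3,1,6,5,1,0](2) P2=[6,3,1,4,4,0](1)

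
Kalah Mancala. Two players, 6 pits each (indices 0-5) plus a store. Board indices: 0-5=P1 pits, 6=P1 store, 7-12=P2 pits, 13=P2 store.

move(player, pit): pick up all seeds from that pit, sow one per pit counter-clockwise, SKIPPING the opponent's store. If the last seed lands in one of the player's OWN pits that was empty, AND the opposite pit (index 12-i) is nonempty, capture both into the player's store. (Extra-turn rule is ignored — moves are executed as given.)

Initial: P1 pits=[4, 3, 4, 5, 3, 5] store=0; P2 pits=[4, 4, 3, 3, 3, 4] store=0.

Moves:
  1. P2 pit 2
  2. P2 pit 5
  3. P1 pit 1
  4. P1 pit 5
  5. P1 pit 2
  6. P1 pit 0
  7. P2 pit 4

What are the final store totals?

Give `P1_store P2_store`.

Move 1: P2 pit2 -> P1=[4,3,4,5,3,5](0) P2=[4,4,0,4,4,5](0)
Move 2: P2 pit5 -> P1=[5,4,5,6,3,5](0) P2=[4,4,0,4,4,0](1)
Move 3: P1 pit1 -> P1=[5,0,6,7,4,6](0) P2=[4,4,0,4,4,0](1)
Move 4: P1 pit5 -> P1=[5,0,6,7,4,0](1) P2=[5,5,1,5,5,0](1)
Move 5: P1 pit2 -> P1=[5,0,0,8,5,1](2) P2=[6,6,1,5,5,0](1)
Move 6: P1 pit0 -> P1=[0,1,1,9,6,2](2) P2=[6,6,1,5,5,0](1)
Move 7: P2 pit4 -> P1=[1,2,2,9,6,2](2) P2=[6,6,1,5,0,1](2)

Answer: 2 2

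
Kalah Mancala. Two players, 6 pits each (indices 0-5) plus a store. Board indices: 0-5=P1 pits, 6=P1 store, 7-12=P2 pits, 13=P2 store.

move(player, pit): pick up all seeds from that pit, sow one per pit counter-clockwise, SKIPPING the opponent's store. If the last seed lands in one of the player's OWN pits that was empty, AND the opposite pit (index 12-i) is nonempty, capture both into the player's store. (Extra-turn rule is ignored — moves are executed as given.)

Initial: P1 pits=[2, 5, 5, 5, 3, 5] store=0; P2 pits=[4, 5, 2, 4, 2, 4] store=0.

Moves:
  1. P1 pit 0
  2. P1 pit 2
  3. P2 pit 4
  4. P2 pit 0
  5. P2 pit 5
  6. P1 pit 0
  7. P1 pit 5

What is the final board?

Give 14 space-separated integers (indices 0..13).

Move 1: P1 pit0 -> P1=[0,6,6,5,3,5](0) P2=[4,5,2,4,2,4](0)
Move 2: P1 pit2 -> P1=[0,6,0,6,4,6](1) P2=[5,6,2,4,2,4](0)
Move 3: P2 pit4 -> P1=[0,6,0,6,4,6](1) P2=[5,6,2,4,0,5](1)
Move 4: P2 pit0 -> P1=[0,6,0,6,4,6](1) P2=[0,7,3,5,1,6](1)
Move 5: P2 pit5 -> P1=[1,7,1,7,5,6](1) P2=[0,7,3,5,1,0](2)
Move 6: P1 pit0 -> P1=[0,8,1,7,5,6](1) P2=[0,7,3,5,1,0](2)
Move 7: P1 pit5 -> P1=[0,8,1,7,5,0](2) P2=[1,8,4,6,2,0](2)

Answer: 0 8 1 7 5 0 2 1 8 4 6 2 0 2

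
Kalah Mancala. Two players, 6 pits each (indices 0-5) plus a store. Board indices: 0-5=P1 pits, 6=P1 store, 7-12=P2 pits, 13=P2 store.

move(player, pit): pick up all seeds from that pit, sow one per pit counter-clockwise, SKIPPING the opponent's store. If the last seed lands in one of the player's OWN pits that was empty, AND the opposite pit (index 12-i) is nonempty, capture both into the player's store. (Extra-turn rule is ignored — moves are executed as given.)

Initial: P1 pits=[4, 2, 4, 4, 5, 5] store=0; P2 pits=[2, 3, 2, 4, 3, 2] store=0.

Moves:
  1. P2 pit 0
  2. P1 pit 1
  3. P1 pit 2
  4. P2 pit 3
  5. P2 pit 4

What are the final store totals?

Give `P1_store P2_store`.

Answer: 1 2

Derivation:
Move 1: P2 pit0 -> P1=[4,2,4,4,5,5](0) P2=[0,4,3,4,3,2](0)
Move 2: P1 pit1 -> P1=[4,0,5,5,5,5](0) P2=[0,4,3,4,3,2](0)
Move 3: P1 pit2 -> P1=[4,0,0,6,6,6](1) P2=[1,4,3,4,3,2](0)
Move 4: P2 pit3 -> P1=[5,0,0,6,6,6](1) P2=[1,4,3,0,4,3](1)
Move 5: P2 pit4 -> P1=[6,1,0,6,6,6](1) P2=[1,4,3,0,0,4](2)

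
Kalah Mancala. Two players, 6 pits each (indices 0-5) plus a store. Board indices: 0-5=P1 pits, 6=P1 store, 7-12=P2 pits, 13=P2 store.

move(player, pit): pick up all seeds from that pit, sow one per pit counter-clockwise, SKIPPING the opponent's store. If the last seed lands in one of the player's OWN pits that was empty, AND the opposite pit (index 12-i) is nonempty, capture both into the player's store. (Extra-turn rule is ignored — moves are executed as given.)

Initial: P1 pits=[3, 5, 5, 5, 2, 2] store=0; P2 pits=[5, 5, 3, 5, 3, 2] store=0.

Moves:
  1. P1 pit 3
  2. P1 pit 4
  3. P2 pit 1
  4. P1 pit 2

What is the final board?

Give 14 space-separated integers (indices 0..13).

Move 1: P1 pit3 -> P1=[3,5,5,0,3,3](1) P2=[6,6,3,5,3,2](0)
Move 2: P1 pit4 -> P1=[3,5,5,0,0,4](2) P2=[7,6,3,5,3,2](0)
Move 3: P2 pit1 -> P1=[4,5,5,0,0,4](2) P2=[7,0,4,6,4,3](1)
Move 4: P1 pit2 -> P1=[4,5,0,1,1,5](3) P2=[8,0,4,6,4,3](1)

Answer: 4 5 0 1 1 5 3 8 0 4 6 4 3 1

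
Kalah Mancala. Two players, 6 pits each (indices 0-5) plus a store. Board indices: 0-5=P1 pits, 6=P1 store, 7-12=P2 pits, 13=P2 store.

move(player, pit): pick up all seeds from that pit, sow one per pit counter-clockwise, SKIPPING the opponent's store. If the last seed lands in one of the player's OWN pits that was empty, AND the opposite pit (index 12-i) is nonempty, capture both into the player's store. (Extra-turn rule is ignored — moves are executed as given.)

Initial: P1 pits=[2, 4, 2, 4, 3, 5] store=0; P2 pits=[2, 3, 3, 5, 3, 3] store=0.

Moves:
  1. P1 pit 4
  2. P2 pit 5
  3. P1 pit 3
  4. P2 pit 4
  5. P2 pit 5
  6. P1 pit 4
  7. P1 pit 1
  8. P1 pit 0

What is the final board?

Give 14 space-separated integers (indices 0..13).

Move 1: P1 pit4 -> P1=[2,4,2,4,0,6](1) P2=[3,3,3,5,3,3](0)
Move 2: P2 pit5 -> P1=[3,5,2,4,0,6](1) P2=[3,3,3,5,3,0](1)
Move 3: P1 pit3 -> P1=[3,5,2,0,1,7](2) P2=[4,3,3,5,3,0](1)
Move 4: P2 pit4 -> P1=[4,5,2,0,1,7](2) P2=[4,3,3,5,0,1](2)
Move 5: P2 pit5 -> P1=[4,5,2,0,1,7](2) P2=[4,3,3,5,0,0](3)
Move 6: P1 pit4 -> P1=[4,5,2,0,0,8](2) P2=[4,3,3,5,0,0](3)
Move 7: P1 pit1 -> P1=[4,0,3,1,1,9](3) P2=[4,3,3,5,0,0](3)
Move 8: P1 pit0 -> P1=[0,1,4,2,2,9](3) P2=[4,3,3,5,0,0](3)

Answer: 0 1 4 2 2 9 3 4 3 3 5 0 0 3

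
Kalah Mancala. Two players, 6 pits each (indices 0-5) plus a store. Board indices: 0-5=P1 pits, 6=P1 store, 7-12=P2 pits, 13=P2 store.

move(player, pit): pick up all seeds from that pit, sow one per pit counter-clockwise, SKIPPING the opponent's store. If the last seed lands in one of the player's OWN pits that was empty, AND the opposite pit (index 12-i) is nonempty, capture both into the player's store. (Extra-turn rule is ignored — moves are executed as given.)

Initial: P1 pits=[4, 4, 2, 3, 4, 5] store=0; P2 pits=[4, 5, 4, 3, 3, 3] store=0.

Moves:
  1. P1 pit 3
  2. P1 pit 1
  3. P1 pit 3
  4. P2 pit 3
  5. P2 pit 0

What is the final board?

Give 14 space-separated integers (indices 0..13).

Move 1: P1 pit3 -> P1=[4,4,2,0,5,6](1) P2=[4,5,4,3,3,3](0)
Move 2: P1 pit1 -> P1=[4,0,3,1,6,7](1) P2=[4,5,4,3,3,3](0)
Move 3: P1 pit3 -> P1=[4,0,3,0,7,7](1) P2=[4,5,4,3,3,3](0)
Move 4: P2 pit3 -> P1=[4,0,3,0,7,7](1) P2=[4,5,4,0,4,4](1)
Move 5: P2 pit0 -> P1=[4,0,3,0,7,7](1) P2=[0,6,5,1,5,4](1)

Answer: 4 0 3 0 7 7 1 0 6 5 1 5 4 1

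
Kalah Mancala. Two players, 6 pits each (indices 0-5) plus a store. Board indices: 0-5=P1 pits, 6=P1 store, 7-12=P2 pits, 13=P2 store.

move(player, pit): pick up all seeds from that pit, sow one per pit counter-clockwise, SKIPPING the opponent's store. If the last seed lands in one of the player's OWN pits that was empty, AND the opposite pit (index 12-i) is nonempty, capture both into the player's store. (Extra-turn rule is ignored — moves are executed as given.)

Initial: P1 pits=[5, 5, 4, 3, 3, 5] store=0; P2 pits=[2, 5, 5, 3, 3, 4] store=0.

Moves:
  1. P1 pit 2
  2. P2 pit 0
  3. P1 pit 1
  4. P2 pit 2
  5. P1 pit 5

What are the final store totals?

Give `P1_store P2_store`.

Move 1: P1 pit2 -> P1=[5,5,0,4,4,6](1) P2=[2,5,5,3,3,4](0)
Move 2: P2 pit0 -> P1=[5,5,0,4,4,6](1) P2=[0,6,6,3,3,4](0)
Move 3: P1 pit1 -> P1=[5,0,1,5,5,7](2) P2=[0,6,6,3,3,4](0)
Move 4: P2 pit2 -> P1=[6,1,1,5,5,7](2) P2=[0,6,0,4,4,5](1)
Move 5: P1 pit5 -> P1=[6,1,1,5,5,0](3) P2=[1,7,1,5,5,6](1)

Answer: 3 1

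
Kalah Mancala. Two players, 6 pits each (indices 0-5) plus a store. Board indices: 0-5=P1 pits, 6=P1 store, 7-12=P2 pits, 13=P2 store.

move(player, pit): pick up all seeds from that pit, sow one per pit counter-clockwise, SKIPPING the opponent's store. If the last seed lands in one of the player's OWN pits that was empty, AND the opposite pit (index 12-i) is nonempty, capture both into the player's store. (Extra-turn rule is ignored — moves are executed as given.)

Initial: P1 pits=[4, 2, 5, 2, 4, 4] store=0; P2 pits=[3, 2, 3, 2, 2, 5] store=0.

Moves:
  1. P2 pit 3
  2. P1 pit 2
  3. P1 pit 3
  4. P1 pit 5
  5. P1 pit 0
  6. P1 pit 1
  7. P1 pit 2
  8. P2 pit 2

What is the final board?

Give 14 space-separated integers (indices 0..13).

Move 1: P2 pit3 -> P1=[4,2,5,2,4,4](0) P2=[3,2,3,0,3,6](0)
Move 2: P1 pit2 -> P1=[4,2,0,3,5,5](1) P2=[4,2,3,0,3,6](0)
Move 3: P1 pit3 -> P1=[4,2,0,0,6,6](2) P2=[4,2,3,0,3,6](0)
Move 4: P1 pit5 -> P1=[4,2,0,0,6,0](3) P2=[5,3,4,1,4,6](0)
Move 5: P1 pit0 -> P1=[0,3,1,1,7,0](3) P2=[5,3,4,1,4,6](0)
Move 6: P1 pit1 -> P1=[0,0,2,2,8,0](3) P2=[5,3,4,1,4,6](0)
Move 7: P1 pit2 -> P1=[0,0,0,3,9,0](3) P2=[5,3,4,1,4,6](0)
Move 8: P2 pit2 -> P1=[0,0,0,3,9,0](3) P2=[5,3,0,2,5,7](1)

Answer: 0 0 0 3 9 0 3 5 3 0 2 5 7 1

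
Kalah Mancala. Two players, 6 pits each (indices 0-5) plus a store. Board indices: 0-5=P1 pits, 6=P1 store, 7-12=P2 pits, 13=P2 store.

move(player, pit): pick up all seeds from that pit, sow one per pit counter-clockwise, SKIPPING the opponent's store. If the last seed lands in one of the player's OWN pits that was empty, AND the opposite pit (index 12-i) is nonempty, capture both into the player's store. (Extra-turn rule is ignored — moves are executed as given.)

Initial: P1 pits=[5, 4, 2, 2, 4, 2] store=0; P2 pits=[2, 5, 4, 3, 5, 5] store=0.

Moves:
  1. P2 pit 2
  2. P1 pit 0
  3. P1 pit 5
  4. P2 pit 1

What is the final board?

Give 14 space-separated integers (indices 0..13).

Answer: 1 5 3 3 5 0 1 3 0 1 5 7 7 2

Derivation:
Move 1: P2 pit2 -> P1=[5,4,2,2,4,2](0) P2=[2,5,0,4,6,6](1)
Move 2: P1 pit0 -> P1=[0,5,3,3,5,3](0) P2=[2,5,0,4,6,6](1)
Move 3: P1 pit5 -> P1=[0,5,3,3,5,0](1) P2=[3,6,0,4,6,6](1)
Move 4: P2 pit1 -> P1=[1,5,3,3,5,0](1) P2=[3,0,1,5,7,7](2)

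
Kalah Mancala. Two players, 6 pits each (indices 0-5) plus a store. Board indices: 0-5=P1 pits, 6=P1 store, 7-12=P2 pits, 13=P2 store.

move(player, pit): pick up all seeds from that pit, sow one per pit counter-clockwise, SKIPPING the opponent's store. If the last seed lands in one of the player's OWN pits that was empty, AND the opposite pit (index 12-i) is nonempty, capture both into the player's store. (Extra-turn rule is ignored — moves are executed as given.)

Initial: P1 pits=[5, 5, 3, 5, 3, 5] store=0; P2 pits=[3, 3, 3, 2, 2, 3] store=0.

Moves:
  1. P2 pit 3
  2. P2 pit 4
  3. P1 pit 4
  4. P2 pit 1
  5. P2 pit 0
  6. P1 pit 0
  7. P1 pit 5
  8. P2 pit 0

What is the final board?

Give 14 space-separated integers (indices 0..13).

Move 1: P2 pit3 -> P1=[5,5,3,5,3,5](0) P2=[3,3,3,0,3,4](0)
Move 2: P2 pit4 -> P1=[6,5,3,5,3,5](0) P2=[3,3,3,0,0,5](1)
Move 3: P1 pit4 -> P1=[6,5,3,5,0,6](1) P2=[4,3,3,0,0,5](1)
Move 4: P2 pit1 -> P1=[6,0,3,5,0,6](1) P2=[4,0,4,1,0,5](7)
Move 5: P2 pit0 -> P1=[6,0,3,5,0,6](1) P2=[0,1,5,2,1,5](7)
Move 6: P1 pit0 -> P1=[0,1,4,6,1,7](2) P2=[0,1,5,2,1,5](7)
Move 7: P1 pit5 -> P1=[0,1,4,6,1,0](3) P2=[1,2,6,3,2,6](7)
Move 8: P2 pit0 -> P1=[0,1,4,6,1,0](3) P2=[0,3,6,3,2,6](7)

Answer: 0 1 4 6 1 0 3 0 3 6 3 2 6 7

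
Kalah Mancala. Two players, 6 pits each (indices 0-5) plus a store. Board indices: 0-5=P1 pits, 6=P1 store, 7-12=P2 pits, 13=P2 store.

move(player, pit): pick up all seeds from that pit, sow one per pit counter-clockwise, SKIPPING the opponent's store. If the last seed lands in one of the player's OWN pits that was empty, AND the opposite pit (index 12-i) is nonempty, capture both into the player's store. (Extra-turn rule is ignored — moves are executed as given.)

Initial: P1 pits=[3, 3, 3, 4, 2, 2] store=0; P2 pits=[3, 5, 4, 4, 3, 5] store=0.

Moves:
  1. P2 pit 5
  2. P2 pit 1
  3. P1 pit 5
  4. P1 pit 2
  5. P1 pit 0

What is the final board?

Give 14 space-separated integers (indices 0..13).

Move 1: P2 pit5 -> P1=[4,4,4,5,2,2](0) P2=[3,5,4,4,3,0](1)
Move 2: P2 pit1 -> P1=[4,4,4,5,2,2](0) P2=[3,0,5,5,4,1](2)
Move 3: P1 pit5 -> P1=[4,4,4,5,2,0](1) P2=[4,0,5,5,4,1](2)
Move 4: P1 pit2 -> P1=[4,4,0,6,3,1](2) P2=[4,0,5,5,4,1](2)
Move 5: P1 pit0 -> P1=[0,5,1,7,4,1](2) P2=[4,0,5,5,4,1](2)

Answer: 0 5 1 7 4 1 2 4 0 5 5 4 1 2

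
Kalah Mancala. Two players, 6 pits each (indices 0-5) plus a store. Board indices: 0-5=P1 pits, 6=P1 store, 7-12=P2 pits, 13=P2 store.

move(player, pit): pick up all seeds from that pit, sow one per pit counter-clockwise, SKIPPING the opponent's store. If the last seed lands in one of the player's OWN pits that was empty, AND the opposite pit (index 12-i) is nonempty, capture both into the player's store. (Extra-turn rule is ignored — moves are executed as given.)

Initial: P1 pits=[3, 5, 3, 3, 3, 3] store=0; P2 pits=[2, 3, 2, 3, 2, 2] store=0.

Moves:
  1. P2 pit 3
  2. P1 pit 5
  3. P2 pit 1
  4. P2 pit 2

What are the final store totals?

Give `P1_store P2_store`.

Answer: 1 1

Derivation:
Move 1: P2 pit3 -> P1=[3,5,3,3,3,3](0) P2=[2,3,2,0,3,3](1)
Move 2: P1 pit5 -> P1=[3,5,3,3,3,0](1) P2=[3,4,2,0,3,3](1)
Move 3: P2 pit1 -> P1=[3,5,3,3,3,0](1) P2=[3,0,3,1,4,4](1)
Move 4: P2 pit2 -> P1=[3,5,3,3,3,0](1) P2=[3,0,0,2,5,5](1)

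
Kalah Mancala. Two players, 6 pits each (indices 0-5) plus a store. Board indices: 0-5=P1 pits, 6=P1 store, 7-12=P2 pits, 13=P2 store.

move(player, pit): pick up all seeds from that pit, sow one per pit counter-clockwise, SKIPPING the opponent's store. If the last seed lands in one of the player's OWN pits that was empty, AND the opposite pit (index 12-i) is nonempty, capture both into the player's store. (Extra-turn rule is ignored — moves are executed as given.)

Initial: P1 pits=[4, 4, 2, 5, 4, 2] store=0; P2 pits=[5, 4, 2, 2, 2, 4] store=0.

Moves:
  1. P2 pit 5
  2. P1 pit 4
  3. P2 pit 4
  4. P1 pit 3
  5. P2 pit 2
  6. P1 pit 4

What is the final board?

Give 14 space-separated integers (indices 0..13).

Move 1: P2 pit5 -> P1=[5,5,3,5,4,2](0) P2=[5,4,2,2,2,0](1)
Move 2: P1 pit4 -> P1=[5,5,3,5,0,3](1) P2=[6,5,2,2,2,0](1)
Move 3: P2 pit4 -> P1=[5,5,3,5,0,3](1) P2=[6,5,2,2,0,1](2)
Move 4: P1 pit3 -> P1=[5,5,3,0,1,4](2) P2=[7,6,2,2,0,1](2)
Move 5: P2 pit2 -> P1=[5,0,3,0,1,4](2) P2=[7,6,0,3,0,1](8)
Move 6: P1 pit4 -> P1=[5,0,3,0,0,5](2) P2=[7,6,0,3,0,1](8)

Answer: 5 0 3 0 0 5 2 7 6 0 3 0 1 8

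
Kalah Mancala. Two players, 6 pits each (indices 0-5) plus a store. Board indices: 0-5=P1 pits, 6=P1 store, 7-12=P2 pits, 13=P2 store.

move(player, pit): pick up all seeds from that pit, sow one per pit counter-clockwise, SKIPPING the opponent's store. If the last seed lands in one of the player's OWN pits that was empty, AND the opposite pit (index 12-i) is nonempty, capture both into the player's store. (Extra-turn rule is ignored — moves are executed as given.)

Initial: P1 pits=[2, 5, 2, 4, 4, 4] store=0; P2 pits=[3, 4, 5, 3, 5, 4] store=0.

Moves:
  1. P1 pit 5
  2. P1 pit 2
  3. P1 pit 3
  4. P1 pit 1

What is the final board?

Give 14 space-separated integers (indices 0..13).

Move 1: P1 pit5 -> P1=[2,5,2,4,4,0](1) P2=[4,5,6,3,5,4](0)
Move 2: P1 pit2 -> P1=[2,5,0,5,5,0](1) P2=[4,5,6,3,5,4](0)
Move 3: P1 pit3 -> P1=[2,5,0,0,6,1](2) P2=[5,6,6,3,5,4](0)
Move 4: P1 pit1 -> P1=[2,0,1,1,7,2](3) P2=[5,6,6,3,5,4](0)

Answer: 2 0 1 1 7 2 3 5 6 6 3 5 4 0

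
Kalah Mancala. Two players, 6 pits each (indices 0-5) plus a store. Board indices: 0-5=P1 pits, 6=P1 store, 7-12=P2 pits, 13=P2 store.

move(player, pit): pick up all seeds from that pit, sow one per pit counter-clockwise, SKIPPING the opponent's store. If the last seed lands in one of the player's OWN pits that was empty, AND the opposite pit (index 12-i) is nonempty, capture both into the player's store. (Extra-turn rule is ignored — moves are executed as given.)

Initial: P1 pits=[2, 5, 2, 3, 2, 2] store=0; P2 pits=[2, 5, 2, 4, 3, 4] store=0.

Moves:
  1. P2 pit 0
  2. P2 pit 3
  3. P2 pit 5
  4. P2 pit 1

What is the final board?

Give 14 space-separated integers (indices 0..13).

Answer: 5 6 3 4 2 2 0 0 0 4 1 5 1 3

Derivation:
Move 1: P2 pit0 -> P1=[2,5,2,3,2,2](0) P2=[0,6,3,4,3,4](0)
Move 2: P2 pit3 -> P1=[3,5,2,3,2,2](0) P2=[0,6,3,0,4,5](1)
Move 3: P2 pit5 -> P1=[4,6,3,4,2,2](0) P2=[0,6,3,0,4,0](2)
Move 4: P2 pit1 -> P1=[5,6,3,4,2,2](0) P2=[0,0,4,1,5,1](3)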